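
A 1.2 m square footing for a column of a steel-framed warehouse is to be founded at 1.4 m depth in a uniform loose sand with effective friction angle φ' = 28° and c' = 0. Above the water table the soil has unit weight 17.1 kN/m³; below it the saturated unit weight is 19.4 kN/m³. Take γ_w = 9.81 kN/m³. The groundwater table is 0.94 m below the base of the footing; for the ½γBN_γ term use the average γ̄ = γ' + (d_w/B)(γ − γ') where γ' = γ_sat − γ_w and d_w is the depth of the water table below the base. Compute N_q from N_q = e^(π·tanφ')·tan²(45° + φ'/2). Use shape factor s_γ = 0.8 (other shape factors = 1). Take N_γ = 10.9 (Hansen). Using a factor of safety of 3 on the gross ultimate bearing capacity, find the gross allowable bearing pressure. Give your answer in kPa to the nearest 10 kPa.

N_q = e^(π·tan28°)·tan²(59°) = 14.72.
Effective surcharge at the founding depth q = γ·D_f = 17.1 × 1.4 = 23.94 kPa.
With d_w = 0.94 m < B, γ̄ = 9.59 + (0.94/1.2) × (17.1 − 9.59) = 15.473 kN/m³.
q_ult = q·N_q + 0.5·γ·B·N_γ·s_γ
     = 23.94 × 14.72 + 0.5 × 15.473 × 1.2 × 10.9 × 0.8
     = 352.39 + 80.954 = 433.35 kPa.
q_all = 433.35 / 3 = 144.45 kPa.

q_all ≈ 140 kPa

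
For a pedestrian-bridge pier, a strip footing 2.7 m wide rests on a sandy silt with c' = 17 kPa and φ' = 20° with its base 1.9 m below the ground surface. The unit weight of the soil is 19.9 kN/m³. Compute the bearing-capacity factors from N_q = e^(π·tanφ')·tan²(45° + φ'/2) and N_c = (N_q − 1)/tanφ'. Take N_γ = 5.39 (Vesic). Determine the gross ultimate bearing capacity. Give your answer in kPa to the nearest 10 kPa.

q_ult ≈ 640 kPa

tan20° = 0.364, so N_q = e^(π×0.364)·tan²(55°) = 3.138 × 2.04 = 6.4.
N_c = (6.4 − 1)/tan20° = 14.83.
Effective surcharge at the founding depth q = γ·D_f = 19.9 × 1.9 = 37.81 kPa.
q_ult = c·N_c + q·N_q + 0.5·γ·B·N_γ
     = 17 × 14.835 + 37.81 × 6.3994 + 0.5 × 19.9 × 2.7 × 5.39
     = 252.19 + 241.96 + 144.8 = 638.95 kPa.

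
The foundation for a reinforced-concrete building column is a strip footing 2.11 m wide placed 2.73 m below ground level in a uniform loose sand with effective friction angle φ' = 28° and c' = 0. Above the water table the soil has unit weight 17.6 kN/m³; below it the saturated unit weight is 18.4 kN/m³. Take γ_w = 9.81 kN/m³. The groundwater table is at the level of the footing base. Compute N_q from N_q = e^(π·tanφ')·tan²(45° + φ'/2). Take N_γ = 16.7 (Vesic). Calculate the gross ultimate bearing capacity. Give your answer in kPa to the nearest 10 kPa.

q_ult ≈ 860 kPa

tan28° = 0.5317, so N_q = e^(π×0.5317)·tan²(59°) = 5.314 × 2.77 = 14.72.
q = γ·D_f = 17.6 × 2.73 = 48.048 kPa.
For the ½γBN_γ term take γ' = 18.4 − 9.81 = 8.59 kN/m³ (soil below base is submerged).
q·N_q = 48.048 × 14.72 = 707.26 kPa
0.5·γ·B·N_γ = 0.5 × 8.59 × 2.11 × 16.7 = 151.34 kPa
q_ult = 707.26 + 151.34 = 858.6 kPa.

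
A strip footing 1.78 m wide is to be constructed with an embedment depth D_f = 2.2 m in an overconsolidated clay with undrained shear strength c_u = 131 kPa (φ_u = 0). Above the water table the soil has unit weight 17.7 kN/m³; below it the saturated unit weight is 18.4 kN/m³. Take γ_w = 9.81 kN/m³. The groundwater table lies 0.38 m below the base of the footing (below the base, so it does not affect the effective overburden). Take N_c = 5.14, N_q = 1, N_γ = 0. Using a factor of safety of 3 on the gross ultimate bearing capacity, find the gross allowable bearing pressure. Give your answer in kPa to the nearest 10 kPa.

Effective surcharge at the founding depth q = γ·D_f = 17.7 × 2.2 = 38.94 kPa.
q_ult = c·N_c + q·N_q
     = 131 × 5.14 + 38.94 × 1
     = 673.34 + 38.94 = 712.28 kPa.
q_all = 712.28 / 3 = 237.43 kPa.

q_all ≈ 240 kPa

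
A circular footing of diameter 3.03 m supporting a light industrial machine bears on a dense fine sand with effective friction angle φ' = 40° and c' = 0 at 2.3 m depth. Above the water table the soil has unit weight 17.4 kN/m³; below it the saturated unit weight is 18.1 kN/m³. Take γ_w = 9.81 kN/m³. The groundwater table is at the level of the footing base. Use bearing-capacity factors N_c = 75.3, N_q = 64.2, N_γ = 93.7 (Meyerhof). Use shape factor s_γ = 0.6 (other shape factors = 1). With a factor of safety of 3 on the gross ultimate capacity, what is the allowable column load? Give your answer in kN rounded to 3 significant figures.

P_all ≈ 7870 kN

Effective surcharge at the founding depth q = γ·D_f = 17.4 × 2.3 = 40.02 kPa.
The water table coincides with the base, so in the self-weight term γ → γ' = 8.29 kN/m³.
q_ult = q·N_q + 0.5·γ·B·N_γ·s_γ
     = 40.02 × 64.2 + 0.5 × 8.29 × 3.03 × 93.7 × 0.6
     = 2569.3 + 706.09 = 3275.4 kPa.
Gross allowable pressure q_all = 3275.4 / 3 = 1091.8 kPa.
Footing area = 7.2107 m², so allowable column load = 1091.8 × 7.2107 = 7872.6 kN.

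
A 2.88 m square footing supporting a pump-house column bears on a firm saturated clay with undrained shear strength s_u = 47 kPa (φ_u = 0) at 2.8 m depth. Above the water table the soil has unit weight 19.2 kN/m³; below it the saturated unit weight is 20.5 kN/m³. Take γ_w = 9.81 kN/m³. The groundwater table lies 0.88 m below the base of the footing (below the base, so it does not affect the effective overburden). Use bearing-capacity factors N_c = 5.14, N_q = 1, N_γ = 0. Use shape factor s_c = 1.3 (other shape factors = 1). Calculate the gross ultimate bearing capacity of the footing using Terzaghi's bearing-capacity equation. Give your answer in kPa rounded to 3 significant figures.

q_ult ≈ 368 kPa

Overburden at base level: q = 19.2 × 2.8 = 53.76 kPa.
Cohesion term c·N_c·s_c = 47 × 5.14 × 1.3 = 314.05 kPa; surcharge term q·N_q = 53.76 × 1 = 53.76 kPa.
q_ult = 314.05 + 53.76 = 367.81 kPa.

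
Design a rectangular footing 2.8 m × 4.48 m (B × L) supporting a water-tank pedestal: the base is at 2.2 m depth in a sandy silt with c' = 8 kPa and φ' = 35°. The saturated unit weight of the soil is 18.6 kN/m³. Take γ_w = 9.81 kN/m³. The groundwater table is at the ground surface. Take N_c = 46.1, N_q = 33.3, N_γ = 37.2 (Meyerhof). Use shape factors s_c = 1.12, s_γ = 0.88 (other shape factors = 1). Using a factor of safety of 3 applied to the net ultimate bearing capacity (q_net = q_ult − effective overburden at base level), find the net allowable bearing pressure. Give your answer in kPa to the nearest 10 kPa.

Water table at ground surface, so effective unit weight γ' = 18.6 − 9.81 = 8.79 kN/m³ is used throughout; overburden q = 8.79 × 2.2 = 19.338 kPa; the same γ' applies in the ½γBN_γ term.
Cohesion term c·N_c·s_c = 8 × 46.1 × 1.12 = 413.06 kPa; surcharge term q·N_q = 19.338 × 33.3 = 643.96 kPa; self-weight term 0.5·γ·B·N_γ·s_γ = 0.5 × 8.79 × 2.8 × 37.2 × 0.88 = 402.85 kPa.
q_ult = 413.06 + 643.96 + 402.85 = 1459.9 kPa.
Net ultimate: q_net = 1459.9 − 19.338 = 1440.5 kPa.
q_all(net) = 1440.5 / 3 = 480.17 kPa.

q_all(net) ≈ 480 kPa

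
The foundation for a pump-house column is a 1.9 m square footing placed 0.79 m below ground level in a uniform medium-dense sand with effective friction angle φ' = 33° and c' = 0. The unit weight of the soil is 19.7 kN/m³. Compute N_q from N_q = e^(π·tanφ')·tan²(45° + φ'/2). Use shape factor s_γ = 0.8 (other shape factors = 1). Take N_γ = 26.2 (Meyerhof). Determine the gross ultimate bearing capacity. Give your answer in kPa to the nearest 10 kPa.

tan33° = 0.6494, so N_q = e^(π×0.6494)·tan²(61.5°) = 7.692 × 3.392 = 26.09.
q = γ·D_f = 19.7 × 0.79 = 15.563 kPa.
q·N_q = 15.563 × 26.092 = 406.07 kPa
0.5·γ·B·N_γ·s_γ = 0.5 × 19.7 × 1.9 × 26.2 × 0.8 = 392.27 kPa
q_ult = 406.07 + 392.27 = 798.34 kPa.

q_ult ≈ 800 kPa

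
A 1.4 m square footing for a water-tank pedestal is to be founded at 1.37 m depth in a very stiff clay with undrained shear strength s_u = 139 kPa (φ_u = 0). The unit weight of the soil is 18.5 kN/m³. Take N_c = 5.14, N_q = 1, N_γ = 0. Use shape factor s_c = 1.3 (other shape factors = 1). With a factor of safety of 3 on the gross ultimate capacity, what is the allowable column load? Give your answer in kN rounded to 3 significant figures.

Overburden at base level: q = 18.5 × 1.37 = 25.345 kPa.
Cohesion term c·N_c·s_c = 139 × 5.14 × 1.3 = 928.8 kPa; surcharge term q·N_q = 25.345 × 1 = 25.345 kPa.
q_ult = 928.8 + 25.345 = 954.14 kPa.
Gross allowable pressure q_all = 954.14 / 3 = 318.05 kPa.
Footing area = 1.96 m², so allowable column load = 318.05 × 1.96 = 623.37 kN.

P_all ≈ 623 kN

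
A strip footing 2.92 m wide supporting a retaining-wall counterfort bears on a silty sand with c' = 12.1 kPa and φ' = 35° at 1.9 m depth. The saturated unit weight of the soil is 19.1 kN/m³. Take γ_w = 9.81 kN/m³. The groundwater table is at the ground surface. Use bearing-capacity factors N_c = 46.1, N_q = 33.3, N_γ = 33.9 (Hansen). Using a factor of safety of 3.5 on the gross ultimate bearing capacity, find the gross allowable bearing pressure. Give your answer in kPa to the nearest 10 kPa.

Water table at ground surface, so effective unit weight γ' = 19.1 − 9.81 = 9.29 kN/m³ is used throughout; overburden q = 9.29 × 1.9 = 17.651 kPa; the same γ' applies in the ½γBN_γ term.
Cohesion term c·N_c = 12.1 × 46.1 = 557.81 kPa; surcharge term q·N_q = 17.651 × 33.3 = 587.78 kPa; self-weight term 0.5·γ·B·N_γ = 0.5 × 9.29 × 2.92 × 33.9 = 459.8 kPa.
q_ult = 557.81 + 587.78 + 459.8 = 1605.4 kPa.
q_all = 1605.4 / 3.5 = 458.68 kPa.

q_all ≈ 460 kPa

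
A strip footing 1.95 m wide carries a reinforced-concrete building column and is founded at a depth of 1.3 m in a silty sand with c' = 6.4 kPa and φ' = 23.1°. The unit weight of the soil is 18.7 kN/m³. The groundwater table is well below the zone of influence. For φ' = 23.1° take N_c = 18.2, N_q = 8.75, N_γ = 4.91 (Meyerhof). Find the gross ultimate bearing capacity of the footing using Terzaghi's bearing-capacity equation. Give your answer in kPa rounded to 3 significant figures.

q_ult ≈ 419 kPa

Effective surcharge at the founding depth q = γ·D_f = 18.7 × 1.3 = 24.31 kPa.
q_ult = c·N_c + q·N_q + 0.5·γ·B·N_γ
     = 6.4 × 18.2 + 24.31 × 8.75 + 0.5 × 18.7 × 1.95 × 4.91
     = 116.48 + 212.71 + 89.522 = 418.71 kPa.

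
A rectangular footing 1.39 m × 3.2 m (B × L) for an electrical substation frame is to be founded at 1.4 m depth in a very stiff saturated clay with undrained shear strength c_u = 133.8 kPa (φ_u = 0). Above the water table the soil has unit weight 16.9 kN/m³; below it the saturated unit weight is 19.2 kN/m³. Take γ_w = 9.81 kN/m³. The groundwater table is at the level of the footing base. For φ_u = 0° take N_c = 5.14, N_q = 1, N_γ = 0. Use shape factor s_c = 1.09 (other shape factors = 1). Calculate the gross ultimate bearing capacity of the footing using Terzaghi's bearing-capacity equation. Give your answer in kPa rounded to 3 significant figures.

q = γ·D_f = 16.9 × 1.4 = 23.66 kPa.
c·N_c·s_c = 133.8 × 5.14 × 1.09 = 749.63 kPa
q·N_q = 23.66 × 1 = 23.66 kPa
q_ult = 749.63 + 23.66 = 773.29 kPa.

q_ult ≈ 773 kPa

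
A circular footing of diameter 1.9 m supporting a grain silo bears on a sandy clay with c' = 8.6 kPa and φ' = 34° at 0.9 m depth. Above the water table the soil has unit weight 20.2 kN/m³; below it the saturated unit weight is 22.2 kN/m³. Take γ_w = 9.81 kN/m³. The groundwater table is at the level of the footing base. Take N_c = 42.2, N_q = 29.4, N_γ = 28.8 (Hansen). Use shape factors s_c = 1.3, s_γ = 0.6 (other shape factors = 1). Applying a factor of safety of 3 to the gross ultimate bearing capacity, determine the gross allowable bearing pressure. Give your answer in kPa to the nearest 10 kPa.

q_all ≈ 400 kPa

Effective surcharge at the founding depth q = γ·D_f = 20.2 × 0.9 = 18.18 kPa.
The water table coincides with the base, so in the self-weight term γ → γ' = 12.39 kN/m³.
q_ult = c·N_c·s_c + q·N_q + 0.5·γ·B·N_γ·s_γ
     = 8.6 × 42.2 × 1.3 + 18.18 × 29.4 + 0.5 × 12.39 × 1.9 × 28.8 × 0.6
     = 471.8 + 534.49 + 203.39 = 1209.7 kPa.
q_all = q_ult / FS = 1209.7 / 3 = 403.23 kPa.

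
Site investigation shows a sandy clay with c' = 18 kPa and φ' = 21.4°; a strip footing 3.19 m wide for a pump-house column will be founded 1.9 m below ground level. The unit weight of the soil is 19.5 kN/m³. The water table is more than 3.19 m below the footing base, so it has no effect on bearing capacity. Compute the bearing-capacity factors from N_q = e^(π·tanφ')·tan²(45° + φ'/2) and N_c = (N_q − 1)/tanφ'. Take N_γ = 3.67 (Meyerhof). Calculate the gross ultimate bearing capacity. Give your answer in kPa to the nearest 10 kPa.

q_ult ≈ 680 kPa

tan21.4° = 0.3919, so N_q = e^(π×0.3919)·tan²(55.7°) = 3.425 × 2.149 = 7.36.
N_c = (7.36 − 1)/tan21.4° = 16.23.
Effective surcharge at the founding depth q = γ·D_f = 19.5 × 1.9 = 37.05 kPa.
q_ult = c·N_c + q·N_q + 0.5·γ·B·N_γ
     = 18 × 16.231 + 37.05 × 7.3609 + 0.5 × 19.5 × 3.19 × 3.67
     = 292.16 + 272.72 + 114.15 = 679.02 kPa.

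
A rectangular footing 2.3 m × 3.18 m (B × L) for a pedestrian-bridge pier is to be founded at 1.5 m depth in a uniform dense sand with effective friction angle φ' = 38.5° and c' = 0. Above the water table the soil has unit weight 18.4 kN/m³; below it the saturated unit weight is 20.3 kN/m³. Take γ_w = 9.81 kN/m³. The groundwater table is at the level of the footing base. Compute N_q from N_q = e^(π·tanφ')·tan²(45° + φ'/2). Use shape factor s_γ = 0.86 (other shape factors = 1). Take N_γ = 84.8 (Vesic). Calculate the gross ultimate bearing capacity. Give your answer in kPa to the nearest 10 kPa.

tan38.5° = 0.7954, so N_q = e^(π×0.7954)·tan²(64.25°) = 12.17 × 4.298 = 52.31.
q = γ·D_f = 18.4 × 1.5 = 27.6 kPa.
For the ½γBN_γ term take γ' = 20.3 − 9.81 = 10.49 kN/m³ (soil below base is submerged).
q·N_q = 27.6 × 52.307 = 1443.7 kPa
0.5·γ·B·N_γ·s_γ = 0.5 × 10.49 × 2.3 × 84.8 × 0.86 = 879.77 kPa
q_ult = 1443.7 + 879.77 = 2323.4 kPa.

q_ult ≈ 2320 kPa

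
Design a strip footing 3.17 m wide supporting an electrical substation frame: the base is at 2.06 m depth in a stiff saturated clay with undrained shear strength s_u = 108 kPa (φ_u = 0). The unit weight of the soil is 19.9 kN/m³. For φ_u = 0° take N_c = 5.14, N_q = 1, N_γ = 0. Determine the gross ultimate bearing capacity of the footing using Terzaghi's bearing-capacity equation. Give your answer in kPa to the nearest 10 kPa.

q_ult ≈ 600 kPa

Overburden at base level: q = 19.9 × 2.06 = 40.994 kPa.
Cohesion term c·N_c = 108 × 5.14 = 555.12 kPa; surcharge term q·N_q = 40.994 × 1 = 40.994 kPa.
q_ult = 555.12 + 40.994 = 596.11 kPa.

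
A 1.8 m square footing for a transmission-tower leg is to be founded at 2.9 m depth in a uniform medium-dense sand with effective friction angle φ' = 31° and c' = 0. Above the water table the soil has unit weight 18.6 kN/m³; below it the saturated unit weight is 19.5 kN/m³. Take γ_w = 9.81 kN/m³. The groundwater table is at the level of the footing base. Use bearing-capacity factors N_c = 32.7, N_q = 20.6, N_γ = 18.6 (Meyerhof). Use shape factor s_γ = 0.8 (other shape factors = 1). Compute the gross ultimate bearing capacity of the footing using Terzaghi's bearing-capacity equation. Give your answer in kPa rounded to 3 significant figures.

q = γ·D_f = 18.6 × 2.9 = 53.94 kPa.
For the ½γBN_γ term take γ' = 19.5 − 9.81 = 9.69 kN/m³ (soil below base is submerged).
q·N_q = 53.94 × 20.6 = 1111.2 kPa
0.5·γ·B·N_γ·s_γ = 0.5 × 9.69 × 1.8 × 18.6 × 0.8 = 129.77 kPa
q_ult = 1111.2 + 129.77 = 1240.9 kPa.

q_ult ≈ 1240 kPa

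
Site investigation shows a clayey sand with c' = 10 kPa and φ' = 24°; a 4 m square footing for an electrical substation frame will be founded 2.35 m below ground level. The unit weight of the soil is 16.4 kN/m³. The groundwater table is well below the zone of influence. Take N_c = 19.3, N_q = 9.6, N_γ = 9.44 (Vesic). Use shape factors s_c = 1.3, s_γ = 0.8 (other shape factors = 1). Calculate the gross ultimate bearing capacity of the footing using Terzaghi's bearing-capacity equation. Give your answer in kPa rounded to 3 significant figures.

q_ult ≈ 869 kPa

Overburden at base level: q = 16.4 × 2.35 = 38.54 kPa.
Cohesion term c·N_c·s_c = 10 × 19.3 × 1.3 = 250.9 kPa; surcharge term q·N_q = 38.54 × 9.6 = 369.98 kPa; self-weight term 0.5·γ·B·N_γ·s_γ = 0.5 × 16.4 × 4 × 9.44 × 0.8 = 247.71 kPa.
q_ult = 250.9 + 369.98 + 247.71 = 868.59 kPa.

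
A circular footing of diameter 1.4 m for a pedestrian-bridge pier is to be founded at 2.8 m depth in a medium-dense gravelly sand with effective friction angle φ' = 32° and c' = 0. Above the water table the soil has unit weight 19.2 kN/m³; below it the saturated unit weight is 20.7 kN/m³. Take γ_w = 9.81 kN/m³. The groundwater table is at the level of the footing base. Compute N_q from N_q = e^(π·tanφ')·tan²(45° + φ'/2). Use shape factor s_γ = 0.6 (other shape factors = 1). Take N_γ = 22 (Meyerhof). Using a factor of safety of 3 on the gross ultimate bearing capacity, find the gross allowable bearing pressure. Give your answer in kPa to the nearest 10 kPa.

q_all ≈ 450 kPa

N_q = e^(π·tan32°)·tan²(61°) = 23.18.
Effective surcharge at the founding depth q = γ·D_f = 19.2 × 2.8 = 53.76 kPa.
The water table coincides with the base, so in the self-weight term γ → γ' = 10.89 kN/m³.
q_ult = q·N_q + 0.5·γ·B·N_γ·s_γ
     = 53.76 × 23.177 + 0.5 × 10.89 × 1.4 × 22 × 0.6
     = 1246 + 100.62 = 1346.6 kPa.
q_all = 1346.6 / 3 = 448.87 kPa.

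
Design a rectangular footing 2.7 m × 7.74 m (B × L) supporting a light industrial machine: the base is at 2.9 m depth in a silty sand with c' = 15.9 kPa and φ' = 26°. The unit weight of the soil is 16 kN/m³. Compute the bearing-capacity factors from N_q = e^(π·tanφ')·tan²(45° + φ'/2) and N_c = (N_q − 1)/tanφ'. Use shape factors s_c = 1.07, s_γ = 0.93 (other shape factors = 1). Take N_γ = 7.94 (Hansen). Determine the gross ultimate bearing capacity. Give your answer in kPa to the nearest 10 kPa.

q_ult ≈ 1090 kPa

tan26° = 0.4877, so N_q = e^(π×0.4877)·tan²(58°) = 4.629 × 2.561 = 11.85.
N_c = (11.85 − 1)/tan26° = 22.25.
q = γ·D_f = 16 × 2.9 = 46.4 kPa.
c·N_c·s_c = 15.9 × 22.254 × 1.07 = 378.61 kPa
q·N_q = 46.4 × 11.854 = 550.04 kPa
0.5·γ·B·N_γ·s_γ = 0.5 × 16 × 2.7 × 7.94 × 0.93 = 159.5 kPa
q_ult = 378.61 + 550.04 + 159.5 = 1088.1 kPa.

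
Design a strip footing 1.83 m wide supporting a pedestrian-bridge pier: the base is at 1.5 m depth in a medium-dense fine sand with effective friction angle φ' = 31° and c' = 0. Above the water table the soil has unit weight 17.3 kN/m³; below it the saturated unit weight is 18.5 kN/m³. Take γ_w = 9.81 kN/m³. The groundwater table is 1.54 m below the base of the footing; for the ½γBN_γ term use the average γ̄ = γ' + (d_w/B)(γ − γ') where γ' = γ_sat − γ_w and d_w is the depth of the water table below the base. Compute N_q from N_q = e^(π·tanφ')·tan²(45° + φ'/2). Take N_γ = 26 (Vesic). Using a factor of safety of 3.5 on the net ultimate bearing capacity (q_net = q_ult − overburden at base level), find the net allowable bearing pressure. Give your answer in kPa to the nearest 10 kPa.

q_all(net) ≈ 250 kPa

N_q = e^(π·tan31°)·tan²(60.5°) = 20.63.
Effective surcharge at the founding depth q = γ·D_f = 17.3 × 1.5 = 25.95 kPa.
With d_w = 1.54 m < B, γ̄ = 8.69 + (1.54/1.83) × (17.3 − 8.69) = 15.936 kN/m³.
q_ult = q·N_q + 0.5·γ·B·N_γ
     = 25.95 × 20.631 + 0.5 × 15.936 × 1.83 × 26
     = 535.37 + 379.11 = 914.48 kPa.
q_net = 914.48 − 25.95 = 888.53 kPa.
q_all(net) = 888.53 / 3.5 = 253.86 kPa.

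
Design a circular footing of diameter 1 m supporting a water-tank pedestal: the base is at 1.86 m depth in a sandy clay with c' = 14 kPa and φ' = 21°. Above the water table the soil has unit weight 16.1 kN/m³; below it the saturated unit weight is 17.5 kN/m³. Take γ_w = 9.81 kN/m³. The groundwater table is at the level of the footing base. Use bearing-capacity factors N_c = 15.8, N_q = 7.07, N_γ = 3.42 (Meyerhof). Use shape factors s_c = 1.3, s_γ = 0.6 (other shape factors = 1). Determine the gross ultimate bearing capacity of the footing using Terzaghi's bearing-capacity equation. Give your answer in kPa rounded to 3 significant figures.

q_ult ≈ 507 kPa

Overburden at base level: q = 16.1 × 1.86 = 29.946 kPa.
Below the base the soil is submerged, so the ½γBN_γ term uses γ' = 17.5 − 9.81 = 7.69 kN/m³.
Cohesion term c·N_c·s_c = 14 × 15.8 × 1.3 = 287.56 kPa; surcharge term q·N_q = 29.946 × 7.07 = 211.72 kPa; self-weight term 0.5·γ·B·N_γ·s_γ = 0.5 × 7.69 × 1 × 3.42 × 0.6 = 7.8899 kPa.
q_ult = 287.56 + 211.72 + 7.8899 = 507.17 kPa.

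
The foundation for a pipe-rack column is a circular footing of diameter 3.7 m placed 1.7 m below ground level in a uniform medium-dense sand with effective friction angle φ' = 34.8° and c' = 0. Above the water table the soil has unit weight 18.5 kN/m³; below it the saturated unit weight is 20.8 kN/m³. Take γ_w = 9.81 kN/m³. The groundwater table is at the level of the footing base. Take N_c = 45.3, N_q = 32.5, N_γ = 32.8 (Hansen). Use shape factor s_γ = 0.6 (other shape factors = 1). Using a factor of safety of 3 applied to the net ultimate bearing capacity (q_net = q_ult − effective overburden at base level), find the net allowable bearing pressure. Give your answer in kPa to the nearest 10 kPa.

q_all(net) ≈ 460 kPa

Effective surcharge at the founding depth q = γ·D_f = 18.5 × 1.7 = 31.45 kPa.
The water table coincides with the base, so in the self-weight term γ → γ' = 10.99 kN/m³.
q_ult = q·N_q + 0.5·γ·B·N_γ·s_γ
     = 31.45 × 32.5 + 0.5 × 10.99 × 3.7 × 32.8 × 0.6
     = 1022.1 + 400.12 = 1422.2 kPa.
Net ultimate: q_net = 1422.2 − 31.45 = 1390.8 kPa.
q_all(net) = 1390.8 / 3 = 463.6 kPa.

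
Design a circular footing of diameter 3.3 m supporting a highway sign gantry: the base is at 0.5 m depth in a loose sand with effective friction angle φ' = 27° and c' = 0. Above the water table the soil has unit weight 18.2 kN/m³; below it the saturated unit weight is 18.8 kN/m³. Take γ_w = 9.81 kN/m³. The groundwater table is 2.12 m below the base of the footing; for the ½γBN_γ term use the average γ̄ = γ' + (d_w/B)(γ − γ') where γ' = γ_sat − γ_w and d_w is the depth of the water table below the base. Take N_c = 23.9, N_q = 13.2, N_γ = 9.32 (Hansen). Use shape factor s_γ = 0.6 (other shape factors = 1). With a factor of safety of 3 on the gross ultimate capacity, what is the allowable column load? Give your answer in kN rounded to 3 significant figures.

Overburden at base level: q = 18.2 × 0.5 = 9.1 kPa.
The water table is 2.12 m below the base (< B = 3.3 m), so the ½γBN_γ term uses γ̄ = γ' + (d_w/B)(γ − γ') = 8.99 + (2.12/3.3)(18.2 − 8.99) = 14.907 kN/m³.
Surcharge term q·N_q = 9.1 × 13.2 = 120.12 kPa; self-weight term 0.5·γ·B·N_γ·s_γ = 0.5 × 14.907 × 3.3 × 9.32 × 0.6 = 137.54 kPa.
q_ult = 120.12 + 137.54 = 257.66 kPa.
Gross allowable pressure q_all = 257.66 / 3 = 85.887 kPa.
Footing area = 8.553 m², so allowable column load = 85.887 × 8.553 = 734.59 kN.

P_all ≈ 735 kN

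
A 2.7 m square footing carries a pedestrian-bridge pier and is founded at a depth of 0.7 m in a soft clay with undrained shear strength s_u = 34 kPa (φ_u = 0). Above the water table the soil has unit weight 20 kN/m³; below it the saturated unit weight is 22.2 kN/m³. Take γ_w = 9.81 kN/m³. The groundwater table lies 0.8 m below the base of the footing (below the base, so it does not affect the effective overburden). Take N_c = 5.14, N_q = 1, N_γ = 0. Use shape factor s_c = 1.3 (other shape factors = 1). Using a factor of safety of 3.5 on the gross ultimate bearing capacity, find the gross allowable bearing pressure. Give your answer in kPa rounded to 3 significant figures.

Effective surcharge at the founding depth q = γ·D_f = 20 × 0.7 = 14 kPa.
q_ult = c·N_c·s_c + q·N_q
     = 34 × 5.14 × 1.3 + 14 × 1
     = 227.19 + 14 = 241.19 kPa.
q_all = 241.19 / 3.5 = 68.911 kPa.

q_all ≈ 68.9 kPa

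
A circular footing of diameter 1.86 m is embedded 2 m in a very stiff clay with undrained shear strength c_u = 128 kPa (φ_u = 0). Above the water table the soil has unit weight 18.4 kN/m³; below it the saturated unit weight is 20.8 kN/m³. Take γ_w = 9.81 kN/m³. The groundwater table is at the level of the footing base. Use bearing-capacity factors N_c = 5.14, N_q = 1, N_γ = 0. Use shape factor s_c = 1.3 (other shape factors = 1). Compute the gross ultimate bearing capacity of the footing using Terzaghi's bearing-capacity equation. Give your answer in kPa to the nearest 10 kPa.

Effective surcharge at the founding depth q = γ·D_f = 18.4 × 2 = 36.8 kPa.
q_ult = c·N_c·s_c + q·N_q
     = 128 × 5.14 × 1.3 + 36.8 × 1
     = 855.3 + 36.8 = 892.1 kPa.

q_ult ≈ 890 kPa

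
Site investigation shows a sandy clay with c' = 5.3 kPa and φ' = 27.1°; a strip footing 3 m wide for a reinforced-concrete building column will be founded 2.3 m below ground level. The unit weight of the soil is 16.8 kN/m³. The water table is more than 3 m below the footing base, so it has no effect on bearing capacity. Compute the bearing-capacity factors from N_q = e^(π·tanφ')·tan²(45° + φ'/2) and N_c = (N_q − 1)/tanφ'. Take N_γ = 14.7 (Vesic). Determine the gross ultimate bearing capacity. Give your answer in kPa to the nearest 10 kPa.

q_ult ≈ 1010 kPa

tan27.1° = 0.5117, so N_q = e^(π×0.5117)·tan²(58.55°) = 4.991 × 2.673 = 13.34.
N_c = (13.34 − 1)/tan27.1° = 24.12.
Overburden at base level: q = 16.8 × 2.3 = 38.64 kPa.
Cohesion term c·N_c = 5.3 × 24.12 = 127.84 kPa; surcharge term q·N_q = 38.64 × 13.343 = 515.57 kPa; self-weight term 0.5·γ·B·N_γ = 0.5 × 16.8 × 3 × 14.7 = 370.44 kPa.
q_ult = 127.84 + 515.57 + 370.44 = 1013.8 kPa.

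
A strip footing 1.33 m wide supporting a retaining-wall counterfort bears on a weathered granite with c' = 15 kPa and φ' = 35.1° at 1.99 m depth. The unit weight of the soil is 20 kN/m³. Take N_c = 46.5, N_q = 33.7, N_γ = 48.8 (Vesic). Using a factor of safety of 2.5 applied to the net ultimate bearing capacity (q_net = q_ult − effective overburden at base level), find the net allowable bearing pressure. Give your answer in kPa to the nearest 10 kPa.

Effective surcharge at the founding depth q = γ·D_f = 20 × 1.99 = 39.8 kPa.
q_ult = c·N_c + q·N_q + 0.5·γ·B·N_γ
     = 15 × 46.5 + 39.8 × 33.7 + 0.5 × 20 × 1.33 × 48.8
     = 697.5 + 1341.3 + 649.04 = 2687.8 kPa.
Net ultimate: q_net = 2687.8 − 39.8 = 2648 kPa.
q_all(net) = 2648 / 2.5 = 1059.2 kPa.

q_all(net) ≈ 1060 kPa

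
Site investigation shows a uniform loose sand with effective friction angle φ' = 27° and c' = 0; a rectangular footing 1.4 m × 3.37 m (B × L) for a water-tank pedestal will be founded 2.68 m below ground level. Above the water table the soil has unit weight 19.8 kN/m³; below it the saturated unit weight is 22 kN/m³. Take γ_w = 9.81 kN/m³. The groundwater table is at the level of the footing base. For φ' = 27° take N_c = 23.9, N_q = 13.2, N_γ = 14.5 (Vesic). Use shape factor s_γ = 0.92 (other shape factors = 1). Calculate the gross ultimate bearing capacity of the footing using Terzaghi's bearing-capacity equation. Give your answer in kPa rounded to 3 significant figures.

q_ult ≈ 814 kPa

q = γ·D_f = 19.8 × 2.68 = 53.064 kPa.
For the ½γBN_γ term take γ' = 22 − 9.81 = 12.19 kN/m³ (soil below base is submerged).
q·N_q = 53.064 × 13.2 = 700.44 kPa
0.5·γ·B·N_γ·s_γ = 0.5 × 12.19 × 1.4 × 14.5 × 0.92 = 113.83 kPa
q_ult = 700.44 + 113.83 = 814.28 kPa.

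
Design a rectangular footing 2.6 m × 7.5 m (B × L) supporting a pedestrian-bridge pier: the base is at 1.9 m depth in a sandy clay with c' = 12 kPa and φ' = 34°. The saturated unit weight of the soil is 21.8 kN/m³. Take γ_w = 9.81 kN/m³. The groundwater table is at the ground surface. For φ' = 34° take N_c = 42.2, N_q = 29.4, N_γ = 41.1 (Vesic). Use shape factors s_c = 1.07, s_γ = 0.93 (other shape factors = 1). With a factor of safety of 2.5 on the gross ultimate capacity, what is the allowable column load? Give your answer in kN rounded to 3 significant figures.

With the water table at the surface the whole profile is submerged: γ' = 21.8 − 9.81 = 11.99 kN/m³, so q = γ'·D_f = 22.781 kPa; the same γ' applies in the ½γBN_γ term.
q_ult = c·N_c·s_c + q·N_q + 0.5·γ·B·N_γ·s_γ
     = 12 × 42.2 × 1.07 + 22.781 × 29.4 + 0.5 × 11.99 × 2.6 × 41.1 × 0.93
     = 541.85 + 669.76 + 595.78 = 1807.4 kPa.
Gross allowable pressure q_all = 1807.4 / 2.5 = 722.96 kPa.
Footing area = 19.5 m², so allowable column load = 722.96 × 19.5 = 14098 kN.

P_all ≈ 14100 kN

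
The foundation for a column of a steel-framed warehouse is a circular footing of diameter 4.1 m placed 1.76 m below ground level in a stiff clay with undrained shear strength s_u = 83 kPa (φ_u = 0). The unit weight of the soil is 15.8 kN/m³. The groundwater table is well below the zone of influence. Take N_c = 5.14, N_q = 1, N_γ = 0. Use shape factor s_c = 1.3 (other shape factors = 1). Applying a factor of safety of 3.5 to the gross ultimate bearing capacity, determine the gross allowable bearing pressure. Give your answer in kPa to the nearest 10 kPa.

Effective surcharge at the founding depth q = γ·D_f = 15.8 × 1.76 = 27.808 kPa.
q_ult = c·N_c·s_c + q·N_q
     = 83 × 5.14 × 1.3 + 27.808 × 1
     = 554.61 + 27.808 = 582.41 kPa.
q_all = q_ult / FS = 582.41 / 3.5 = 166.4 kPa.

q_all ≈ 170 kPa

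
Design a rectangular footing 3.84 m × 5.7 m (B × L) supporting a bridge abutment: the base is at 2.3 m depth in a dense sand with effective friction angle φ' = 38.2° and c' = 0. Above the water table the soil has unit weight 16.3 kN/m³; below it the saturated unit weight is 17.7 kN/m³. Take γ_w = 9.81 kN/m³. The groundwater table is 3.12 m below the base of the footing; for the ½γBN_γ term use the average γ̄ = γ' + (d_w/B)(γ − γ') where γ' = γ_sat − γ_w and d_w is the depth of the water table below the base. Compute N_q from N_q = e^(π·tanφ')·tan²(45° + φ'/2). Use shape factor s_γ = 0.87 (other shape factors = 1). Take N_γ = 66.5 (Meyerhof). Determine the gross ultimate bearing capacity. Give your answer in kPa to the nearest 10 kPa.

q_ult ≈ 3520 kPa

tan38.2° = 0.7869, so N_q = e^(π×0.7869)·tan²(64.1°) = 11.848 × 4.241 = 50.25.
Overburden at base level: q = 16.3 × 2.3 = 37.49 kPa.
The water table is 3.12 m below the base (< B = 3.84 m), so the ½γBN_γ term uses γ̄ = γ' + (d_w/B)(γ − γ') = 7.89 + (3.12/3.84)(16.3 − 7.89) = 14.723 kN/m³.
Surcharge term q·N_q = 37.49 × 50.251 = 1883.9 kPa; self-weight term 0.5·γ·B·N_γ·s_γ = 0.5 × 14.723 × 3.84 × 66.5 × 0.87 = 1635.5 kPa.
q_ult = 1883.9 + 1635.5 = 3519.4 kPa.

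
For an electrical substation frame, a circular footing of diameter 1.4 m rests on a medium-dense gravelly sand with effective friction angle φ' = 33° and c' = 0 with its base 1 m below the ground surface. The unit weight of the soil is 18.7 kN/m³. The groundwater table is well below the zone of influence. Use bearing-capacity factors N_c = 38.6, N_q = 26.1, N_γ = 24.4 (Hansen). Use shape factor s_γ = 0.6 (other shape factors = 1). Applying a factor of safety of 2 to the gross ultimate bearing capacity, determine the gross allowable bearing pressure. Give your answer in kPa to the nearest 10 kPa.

Effective surcharge at the founding depth q = γ·D_f = 18.7 × 1 = 18.7 kPa.
q_ult = q·N_q + 0.5·γ·B·N_γ·s_γ
     = 18.7 × 26.1 + 0.5 × 18.7 × 1.4 × 24.4 × 0.6
     = 488.07 + 191.64 = 679.71 kPa.
q_all = q_ult / FS = 679.71 / 2 = 339.85 kPa.

q_all ≈ 340 kPa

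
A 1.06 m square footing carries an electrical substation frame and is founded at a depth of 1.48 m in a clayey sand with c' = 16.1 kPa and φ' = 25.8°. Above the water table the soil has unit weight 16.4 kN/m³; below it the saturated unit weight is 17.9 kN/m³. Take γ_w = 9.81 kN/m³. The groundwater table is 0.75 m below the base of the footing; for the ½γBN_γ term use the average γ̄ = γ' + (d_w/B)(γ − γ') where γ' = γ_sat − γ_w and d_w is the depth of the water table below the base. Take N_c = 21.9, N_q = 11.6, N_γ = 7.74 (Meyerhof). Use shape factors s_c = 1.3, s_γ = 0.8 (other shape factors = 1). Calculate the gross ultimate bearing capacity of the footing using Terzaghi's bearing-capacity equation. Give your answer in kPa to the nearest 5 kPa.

q_ult ≈ 785 kPa

Overburden at base level: q = 16.4 × 1.48 = 24.272 kPa.
The water table is 0.75 m below the base (< B = 1.06 m), so the ½γBN_γ term uses γ̄ = γ' + (d_w/B)(γ − γ') = 8.09 + (0.75/1.06)(16.4 − 8.09) = 13.97 kN/m³.
Cohesion term c·N_c·s_c = 16.1 × 21.9 × 1.3 = 458.37 kPa; surcharge term q·N_q = 24.272 × 11.6 = 281.56 kPa; self-weight term 0.5·γ·B·N_γ·s_γ = 0.5 × 13.97 × 1.06 × 7.74 × 0.8 = 45.845 kPa.
q_ult = 458.37 + 281.56 + 45.845 = 785.77 kPa.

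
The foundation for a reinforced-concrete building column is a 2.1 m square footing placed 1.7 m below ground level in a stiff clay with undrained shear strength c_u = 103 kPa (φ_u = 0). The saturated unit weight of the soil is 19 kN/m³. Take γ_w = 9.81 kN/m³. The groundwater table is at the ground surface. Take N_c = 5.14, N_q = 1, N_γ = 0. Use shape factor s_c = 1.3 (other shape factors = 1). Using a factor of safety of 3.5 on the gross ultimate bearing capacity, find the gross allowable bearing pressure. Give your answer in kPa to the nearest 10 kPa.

Water table at ground surface, so effective unit weight γ' = 19 − 9.81 = 9.19 kN/m³ is used throughout; overburden q = 9.19 × 1.7 = 15.623 kPa.
Cohesion term c·N_c·s_c = 103 × 5.14 × 1.3 = 688.25 kPa; surcharge term q·N_q = 15.623 × 1 = 15.623 kPa.
q_ult = 688.25 + 15.623 = 703.87 kPa.
q_all = 703.87 / 3.5 = 201.11 kPa.

q_all ≈ 200 kPa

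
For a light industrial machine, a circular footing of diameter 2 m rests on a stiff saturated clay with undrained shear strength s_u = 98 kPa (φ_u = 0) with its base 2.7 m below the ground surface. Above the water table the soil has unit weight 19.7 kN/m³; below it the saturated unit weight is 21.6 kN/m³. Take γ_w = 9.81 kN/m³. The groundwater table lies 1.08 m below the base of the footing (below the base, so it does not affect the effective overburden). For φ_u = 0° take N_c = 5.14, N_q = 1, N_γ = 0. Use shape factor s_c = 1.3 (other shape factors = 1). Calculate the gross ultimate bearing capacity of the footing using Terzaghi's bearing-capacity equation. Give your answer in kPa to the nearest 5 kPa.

Effective surcharge at the founding depth q = γ·D_f = 19.7 × 2.7 = 53.19 kPa.
q_ult = c·N_c·s_c + q·N_q
     = 98 × 5.14 × 1.3 + 53.19 × 1
     = 654.84 + 53.19 = 708.03 kPa.

q_ult ≈ 710 kPa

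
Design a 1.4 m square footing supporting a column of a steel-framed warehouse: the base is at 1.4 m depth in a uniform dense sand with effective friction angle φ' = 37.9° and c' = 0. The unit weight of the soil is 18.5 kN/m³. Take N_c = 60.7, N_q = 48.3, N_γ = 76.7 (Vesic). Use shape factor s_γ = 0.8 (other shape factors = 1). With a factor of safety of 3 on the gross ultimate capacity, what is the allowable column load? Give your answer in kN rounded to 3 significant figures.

P_all ≈ 1340 kN

Effective surcharge at the founding depth q = γ·D_f = 18.5 × 1.4 = 25.9 kPa.
q_ult = q·N_q + 0.5·γ·B·N_γ·s_γ
     = 25.9 × 48.3 + 0.5 × 18.5 × 1.4 × 76.7 × 0.8
     = 1251 + 794.61 = 2045.6 kPa.
Gross allowable pressure q_all = 2045.6 / 3 = 681.86 kPa.
Footing area = 1.96 m², so allowable column load = 681.86 × 1.96 = 1336.4 kN.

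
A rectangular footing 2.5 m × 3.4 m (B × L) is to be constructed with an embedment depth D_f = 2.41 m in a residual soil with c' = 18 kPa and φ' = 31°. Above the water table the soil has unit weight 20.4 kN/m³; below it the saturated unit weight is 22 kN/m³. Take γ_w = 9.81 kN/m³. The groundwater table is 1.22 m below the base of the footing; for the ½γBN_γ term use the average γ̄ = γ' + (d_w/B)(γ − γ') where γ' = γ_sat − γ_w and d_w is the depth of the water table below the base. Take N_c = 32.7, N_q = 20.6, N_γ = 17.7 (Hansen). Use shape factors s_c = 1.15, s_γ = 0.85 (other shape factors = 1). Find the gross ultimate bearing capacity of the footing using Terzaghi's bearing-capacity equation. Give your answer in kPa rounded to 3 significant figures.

Overburden at base level: q = 20.4 × 2.41 = 49.164 kPa.
The water table is 1.22 m below the base (< B = 2.5 m), so the ½γBN_γ term uses γ̄ = γ' + (d_w/B)(γ − γ') = 12.19 + (1.22/2.5)(20.4 − 12.19) = 16.196 kN/m³.
Cohesion term c·N_c·s_c = 18 × 32.7 × 1.15 = 676.89 kPa; surcharge term q·N_q = 49.164 × 20.6 = 1012.8 kPa; self-weight term 0.5·γ·B·N_γ·s_γ = 0.5 × 16.196 × 2.5 × 17.7 × 0.85 = 304.6 kPa.
q_ult = 676.89 + 1012.8 + 304.6 = 1994.3 kPa.

q_ult ≈ 1990 kPa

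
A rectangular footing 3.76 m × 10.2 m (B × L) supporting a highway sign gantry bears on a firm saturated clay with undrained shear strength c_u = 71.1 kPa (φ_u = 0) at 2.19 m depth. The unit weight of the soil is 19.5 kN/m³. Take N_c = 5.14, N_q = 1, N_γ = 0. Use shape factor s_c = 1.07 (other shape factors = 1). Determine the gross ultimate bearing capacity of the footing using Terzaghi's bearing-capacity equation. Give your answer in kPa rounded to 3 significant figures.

q_ult ≈ 434 kPa

Overburden at base level: q = 19.5 × 2.19 = 42.705 kPa.
Cohesion term c·N_c·s_c = 71.1 × 5.14 × 1.07 = 391.04 kPa; surcharge term q·N_q = 42.705 × 1 = 42.705 kPa.
q_ult = 391.04 + 42.705 = 433.74 kPa.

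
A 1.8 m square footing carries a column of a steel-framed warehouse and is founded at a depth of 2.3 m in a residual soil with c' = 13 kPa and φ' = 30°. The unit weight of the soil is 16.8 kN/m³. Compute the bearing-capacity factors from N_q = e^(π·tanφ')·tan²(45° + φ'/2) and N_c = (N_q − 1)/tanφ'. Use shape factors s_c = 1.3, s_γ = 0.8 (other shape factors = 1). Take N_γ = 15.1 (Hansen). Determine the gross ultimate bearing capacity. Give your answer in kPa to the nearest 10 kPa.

tan30° = 0.5774, so N_q = e^(π×0.5774)·tan²(60°) = 6.134 × 3.0 = 18.4.
N_c = (18.4 − 1)/tan30° = 30.14.
q = γ·D_f = 16.8 × 2.3 = 38.64 kPa.
c·N_c·s_c = 13 × 30.14 × 1.3 = 509.36 kPa
q·N_q = 38.64 × 18.401 = 711.02 kPa
0.5·γ·B·N_γ·s_γ = 0.5 × 16.8 × 1.8 × 15.1 × 0.8 = 182.65 kPa
q_ult = 509.36 + 711.02 + 182.65 = 1403 kPa.

q_ult ≈ 1400 kPa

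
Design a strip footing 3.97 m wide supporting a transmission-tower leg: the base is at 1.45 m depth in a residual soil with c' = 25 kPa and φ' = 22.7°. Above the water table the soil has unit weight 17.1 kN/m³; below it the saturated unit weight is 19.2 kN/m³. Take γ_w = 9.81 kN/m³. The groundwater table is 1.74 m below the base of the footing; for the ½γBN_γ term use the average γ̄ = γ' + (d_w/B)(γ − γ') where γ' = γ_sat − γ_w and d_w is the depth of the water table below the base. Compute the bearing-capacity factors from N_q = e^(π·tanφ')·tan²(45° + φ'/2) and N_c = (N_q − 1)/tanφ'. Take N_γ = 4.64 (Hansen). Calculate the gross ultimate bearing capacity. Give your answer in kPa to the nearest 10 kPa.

q_ult ≈ 770 kPa

tan22.7° = 0.4183, so N_q = e^(π×0.4183)·tan²(56.35°) = 3.722 × 2.257 = 8.4.
N_c = (8.4 − 1)/tan22.7° = 17.69.
Overburden at base level: q = 17.1 × 1.45 = 24.795 kPa.
The water table is 1.74 m below the base (< B = 3.97 m), so the ½γBN_γ term uses γ̄ = γ' + (d_w/B)(γ − γ') = 9.39 + (1.74/3.97)(17.1 − 9.39) = 12.769 kN/m³.
Cohesion term c·N_c = 25 × 17.688 = 442.2 kPa; surcharge term q·N_q = 24.795 × 8.399 = 208.25 kPa; self-weight term 0.5·γ·B·N_γ = 0.5 × 12.769 × 3.97 × 4.64 = 117.61 kPa.
q_ult = 442.2 + 208.25 + 117.61 = 768.06 kPa.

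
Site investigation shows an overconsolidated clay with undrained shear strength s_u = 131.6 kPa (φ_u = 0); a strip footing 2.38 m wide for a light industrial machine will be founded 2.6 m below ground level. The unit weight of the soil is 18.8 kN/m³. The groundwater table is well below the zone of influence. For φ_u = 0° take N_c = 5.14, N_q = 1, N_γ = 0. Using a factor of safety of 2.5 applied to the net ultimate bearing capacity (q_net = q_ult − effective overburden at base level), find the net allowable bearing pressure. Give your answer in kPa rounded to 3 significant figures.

q_all(net) ≈ 271 kPa

q = γ·D_f = 18.8 × 2.6 = 48.88 kPa.
c·N_c = 131.6 × 5.14 = 676.42 kPa
q·N_q = 48.88 × 1 = 48.88 kPa
q_ult = 676.42 + 48.88 = 725.3 kPa.
Net ultimate: q_net = 725.3 − 48.88 = 676.42 kPa.
q_all(net) = 676.42 / 2.5 = 270.57 kPa.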